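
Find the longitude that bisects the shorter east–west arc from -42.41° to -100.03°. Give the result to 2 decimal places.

-71.22°

Signed shortest Δλ from -42.41° to -100.03° is -57.62°.
Midpoint longitude = -42.41° + (-57.62°)/2 = -42.41° − 28.81° = -71.22°.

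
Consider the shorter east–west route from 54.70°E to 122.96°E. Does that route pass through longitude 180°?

No

Signed shortest Δλ = ((122.96 − 54.70 + 180) mod 360) − 180 = 68.26°.
Going east by 68.26° from +54.70° reaches +122.96° without touching 180°.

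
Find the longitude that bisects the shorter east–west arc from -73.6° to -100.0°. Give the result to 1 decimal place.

Signed shortest Δλ from -73.6° to -100.0° is -26.4°.
Midpoint longitude = -73.6° + (-26.4°)/2 = -73.6° − 13.2° = -86.8°.

-86.8°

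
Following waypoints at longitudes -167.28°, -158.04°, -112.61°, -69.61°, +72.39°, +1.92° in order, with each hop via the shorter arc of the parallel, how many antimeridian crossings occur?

Leg 1: -167.28° → -158.04°, shortest Δλ = 9.24° (east) — does not cross 180°.
Leg 2: -158.04° → -112.61°, shortest Δλ = 45.43° (east) — does not cross 180°.
Leg 3: -112.61° → -69.61°, shortest Δλ = 43.0° (east) — does not cross 180°.
Leg 4: -69.61° → +72.39°, shortest Δλ = 142.0° (east) — does not cross 180°.
Leg 5: +72.39° → +1.92°, shortest Δλ = -70.47° (west) — does not cross 180°.
Total crossings: 0.

0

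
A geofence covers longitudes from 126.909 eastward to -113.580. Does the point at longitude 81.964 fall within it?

No

Band width going east from +126.909° to -113.580°: ((-113.580 − 126.909) mod 360) = 119.511°.
Offset of +81.964° east of the west edge: ((81.964 − 126.909) mod 360) = 315.055°.
315.055° > 119.511° ⇒ outside.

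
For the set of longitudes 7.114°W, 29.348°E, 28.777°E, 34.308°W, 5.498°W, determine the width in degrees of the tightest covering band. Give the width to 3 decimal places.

63.656°

Sort the longitudes: -34.308°, -7.114°, -5.498°, +28.777°, +29.348°.
Eastward gaps between consecutive values (wrapping around): 27.194°, 1.616°, 34.275°, 0.571°, 296.344°.
Largest gap = 296.344° ⇒ minimal covering band is its complement: 360° − 296.344° = 63.656°.
Band runs from -34.308° eastward to +29.348°.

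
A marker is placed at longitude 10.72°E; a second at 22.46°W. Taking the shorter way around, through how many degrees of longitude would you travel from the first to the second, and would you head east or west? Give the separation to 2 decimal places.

Raw difference: -22.46 − 10.72 = -33.18°.
Normalise into (−180°, 180°]: -33.18° stays -33.18°.
Negative ⇒ the second point lies to the west; separation 33.18°.

33.18° west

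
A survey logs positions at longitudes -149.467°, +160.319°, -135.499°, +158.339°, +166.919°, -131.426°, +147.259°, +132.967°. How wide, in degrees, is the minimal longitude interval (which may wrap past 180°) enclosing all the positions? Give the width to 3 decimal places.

Sort the longitudes: -149.467°, -135.499°, -131.426°, +132.967°, +147.259°, +158.339°, +160.319°, +166.919°.
Eastward gaps between consecutive values (wrapping around): 13.968°, 4.073°, 264.393°, 14.292°, 11.080°, 1.980°, 6.600°, 43.614°.
Largest gap = 264.393° ⇒ minimal covering band is its complement: 360° − 264.393° = 95.607°.
Band runs from +132.967° eastward to -131.426°, crossing the antimeridian.

95.607°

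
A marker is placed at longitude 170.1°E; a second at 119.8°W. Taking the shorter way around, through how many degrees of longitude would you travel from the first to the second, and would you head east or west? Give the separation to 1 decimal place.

Raw difference: -119.8 − 170.1 = -289.9°.
Normalise into (−180°, 180°]: -289.9° + 360° = 70.1°.
Positive ⇒ the second point lies to the east; separation 70.1°.

70.1° east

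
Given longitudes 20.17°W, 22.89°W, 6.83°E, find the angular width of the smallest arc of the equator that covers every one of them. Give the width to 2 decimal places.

Sort the longitudes: -22.89°, -20.17°, +6.83°.
Eastward gaps between consecutive values (wrapping around): 2.72°, 27.00°, 330.28°.
Largest gap = 330.28° ⇒ minimal covering band is its complement: 360° − 330.28° = 29.72°.
Band runs from -22.89° eastward to +6.83°.

29.72°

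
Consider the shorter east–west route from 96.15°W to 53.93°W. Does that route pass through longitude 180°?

No

Signed shortest Δλ = ((-53.93 − -96.15 + 180) mod 360) − 180 = 42.22°.
Going east by 42.22° from -96.15° reaches -53.93° without touching 180°.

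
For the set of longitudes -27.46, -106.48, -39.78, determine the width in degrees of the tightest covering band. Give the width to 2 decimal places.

79.02°

Sort the longitudes: -106.48°, -39.78°, -27.46°.
Eastward gaps between consecutive values (wrapping around): 66.70°, 12.32°, 280.98°.
Largest gap = 280.98° ⇒ minimal covering band is its complement: 360° − 280.98° = 79.02°.
Band runs from -106.48° eastward to -27.46°.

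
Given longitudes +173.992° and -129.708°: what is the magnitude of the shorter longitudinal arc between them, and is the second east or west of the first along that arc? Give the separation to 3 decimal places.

Raw difference: -129.708 − 173.992 = -303.7°.
Normalise into (−180°, 180°]: -303.7° + 360° = 56.3°.
Positive ⇒ the second point lies to the east; separation 56.300°.

56.300° east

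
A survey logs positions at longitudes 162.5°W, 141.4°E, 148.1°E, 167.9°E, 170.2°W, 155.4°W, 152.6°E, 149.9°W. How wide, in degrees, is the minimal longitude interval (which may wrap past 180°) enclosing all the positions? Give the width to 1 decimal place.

68.7°

Sort the longitudes: -170.2°, -162.5°, -155.4°, -149.9°, +141.4°, +148.1°, +152.6°, +167.9°.
Eastward gaps between consecutive values (wrapping around): 7.7°, 7.1°, 5.5°, 291.3°, 6.7°, 4.5°, 15.3°, 21.9°.
Largest gap = 291.3° ⇒ minimal covering band is its complement: 360° − 291.3° = 68.7°.
Band runs from +141.4° eastward to -149.9°, crossing the antimeridian.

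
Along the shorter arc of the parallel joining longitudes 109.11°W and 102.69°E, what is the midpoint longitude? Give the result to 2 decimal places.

Signed shortest Δλ from -109.11° to +102.69° is -148.20°.
Midpoint longitude = -109.11° + (-148.20°)/2 = -109.11° − 74.10° = -183.21°.
Normalise into (−180°, 180°]: +176.79°.
(The naïve average (-109.11 + +102.69)/2 = -3.21° is on the wrong side of the globe.)

176.79°E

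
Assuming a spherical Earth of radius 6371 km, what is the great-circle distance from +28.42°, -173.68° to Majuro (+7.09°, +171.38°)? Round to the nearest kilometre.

2844 km

Δλ = 171.38 − -173.68 = 345.06°; wrapped into (−180°, 180°]: -14.94°.
Δφ = 7.09 − 28.42 = -21.33°.
a = sin²(Δφ/2) + cos φ₁ · cos φ₂ · sin²(Δλ/2) = 0.049001.
c = 2·atan2(√a, √(1−a)) = 0.44642 rad → d = 6371·c ≈ 2844.14 km.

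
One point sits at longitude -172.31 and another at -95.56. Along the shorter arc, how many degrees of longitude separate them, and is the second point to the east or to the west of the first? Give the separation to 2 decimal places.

76.75° east

Raw difference: -95.56 − -172.31 = 76.75°.
Normalise into (−180°, 180°]: 76.75° stays 76.75°.
Positive ⇒ the second point lies to the east; separation 76.75°.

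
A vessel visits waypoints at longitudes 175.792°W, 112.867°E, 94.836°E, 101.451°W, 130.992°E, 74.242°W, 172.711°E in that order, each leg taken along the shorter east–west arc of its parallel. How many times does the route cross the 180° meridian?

5

Leg 1: -175.792° → +112.867°, shortest Δλ = -71.341° (west) — crosses 180°.
Leg 2: +112.867° → +94.836°, shortest Δλ = -18.031° (west) — does not cross 180°.
Leg 3: +94.836° → -101.451°, shortest Δλ = 163.713° (east) — crosses 180°.
Leg 4: -101.451° → +130.992°, shortest Δλ = -127.557° (west) — crosses 180°.
Leg 5: +130.992° → -74.242°, shortest Δλ = 154.766° (east) — crosses 180°.
Leg 6: -74.242° → +172.711°, shortest Δλ = -113.047° (west) — crosses 180°.
Total crossings: 5.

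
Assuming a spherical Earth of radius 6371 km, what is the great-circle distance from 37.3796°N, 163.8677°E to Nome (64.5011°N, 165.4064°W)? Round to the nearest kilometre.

Δλ = -165.4064 − 163.8677 = -329.2741°; wrapped into (−180°, 180°]: 30.7259°.
Δφ = 64.5011 − 37.3796 = 27.1215°.
a = sin²(Δφ/2) + cos φ₁ · cos φ₂ · sin²(Δλ/2) = 0.078990.
c = 2·atan2(√a, √(1−a)) = 0.56978 rad → d = 6371·c ≈ 3630.06 km.

3630 km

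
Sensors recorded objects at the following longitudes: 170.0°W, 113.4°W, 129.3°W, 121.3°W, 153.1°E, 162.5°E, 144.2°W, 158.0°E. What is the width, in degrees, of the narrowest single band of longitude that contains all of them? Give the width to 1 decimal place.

93.5°

Sort the longitudes: -170.0°, -144.2°, -129.3°, -121.3°, -113.4°, +153.1°, +158.0°, +162.5°.
Eastward gaps between consecutive values (wrapping around): 25.8°, 14.9°, 8.0°, 7.9°, 266.5°, 4.9°, 4.5°, 27.5°.
Largest gap = 266.5° ⇒ minimal covering band is its complement: 360° − 266.5° = 93.5°.
Band runs from +153.1° eastward to -113.4°, crossing the antimeridian.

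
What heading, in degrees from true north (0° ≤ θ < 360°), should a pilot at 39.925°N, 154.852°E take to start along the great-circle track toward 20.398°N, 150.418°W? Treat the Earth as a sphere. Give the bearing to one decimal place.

96.0°

Δλ = -150.418 − 154.852 = -305.270°; wrapped into (−180°, 180°]: 54.730°.
θ = atan2( sin Δλ · cos φ₂ , cos φ₁ · sin φ₂ − sin φ₁ · cos φ₂ · cos Δλ )
  = atan2(0.76524, -0.08006) = 95.972° → normalised to [0°, 360°): 95.972°.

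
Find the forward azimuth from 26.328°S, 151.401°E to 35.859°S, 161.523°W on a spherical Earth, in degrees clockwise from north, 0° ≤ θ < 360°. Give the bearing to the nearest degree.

115°

Δλ = -161.523 − 151.401 = -312.924°; wrapped into (−180°, 180°]: 47.076°.
θ = atan2( sin Δλ · cos φ₂ , cos φ₁ · sin φ₂ − sin φ₁ · cos φ₂ · cos Δλ )
  = atan2(0.59347, -0.28023) = 115.277° → normalised to [0°, 360°): 115.277°.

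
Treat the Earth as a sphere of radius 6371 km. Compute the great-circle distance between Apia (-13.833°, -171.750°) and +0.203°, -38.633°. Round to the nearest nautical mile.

7904 nmi

Δλ = -38.633 − -171.750 = 133.117°.
Δφ = 0.203 − -13.833 = 14.036°.
a = sin²(Δφ/2) + cos φ₁ · cos φ₂ · sin²(Δλ/2) = 0.832255.
c = 2·atan2(√a, √(1−a)) = 2.29763 rad → d = 6371·c ≈ 14638.23 km ≈ 7904.01 nmi.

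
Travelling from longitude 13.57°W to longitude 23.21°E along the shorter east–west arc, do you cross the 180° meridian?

No

Signed shortest Δλ = ((23.21 − -13.57 + 180) mod 360) − 180 = 36.78°.
Going east by 36.78° from -13.57° reaches +23.21° without touching 180°.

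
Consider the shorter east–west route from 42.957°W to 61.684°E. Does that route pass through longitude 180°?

No

Signed shortest Δλ = ((61.684 − -42.957 + 180) mod 360) − 180 = 104.641°.
Going east by 104.641° from -42.957° reaches +61.684° without touching 180°.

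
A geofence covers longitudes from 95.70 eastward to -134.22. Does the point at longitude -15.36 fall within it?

Band width going east from +95.70° to -134.22°: ((-134.22 − 95.70) mod 360) = 130.08°.
Offset of -15.36° east of the west edge: ((-15.36 − 95.70) mod 360) = 248.94°.
248.94° > 130.08° ⇒ outside.

No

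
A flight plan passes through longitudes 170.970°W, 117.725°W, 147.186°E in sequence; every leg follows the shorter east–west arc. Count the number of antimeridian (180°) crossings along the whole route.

Leg 1: -170.970° → -117.725°, shortest Δλ = 53.245° (east) — does not cross 180°.
Leg 2: -117.725° → +147.186°, shortest Δλ = -95.089° (west) — crosses 180°.
Total crossings: 1.

1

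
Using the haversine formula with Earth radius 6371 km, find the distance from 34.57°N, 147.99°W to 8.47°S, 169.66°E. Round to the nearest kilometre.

Δλ = 169.66 − -147.99 = 317.65°; wrapped into (−180°, 180°]: -42.35°.
Δφ = -8.47 − 34.57 = -43.04°.
a = sin²(Δφ/2) + cos φ₁ · cos φ₂ · sin²(Δλ/2) = 0.240830.
c = 2·atan2(√a, √(1−a)) = 1.02589 rad → d = 6371·c ≈ 6535.92 km.

6536 km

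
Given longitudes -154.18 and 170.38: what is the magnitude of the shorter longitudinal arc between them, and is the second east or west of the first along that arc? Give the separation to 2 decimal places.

35.44° west

Raw difference: 170.38 − -154.18 = 324.56°.
Normalise into (−180°, 180°]: 324.56° − 360° = -35.44°.
Negative ⇒ the second point lies to the west; separation 35.44°.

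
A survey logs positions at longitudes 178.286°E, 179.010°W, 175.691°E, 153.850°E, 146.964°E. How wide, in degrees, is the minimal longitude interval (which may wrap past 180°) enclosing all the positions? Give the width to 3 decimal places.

Sort the longitudes: -179.010°, +146.964°, +153.850°, +175.691°, +178.286°.
Eastward gaps between consecutive values (wrapping around): 325.974°, 6.886°, 21.841°, 2.595°, 2.704°.
Largest gap = 325.974° ⇒ minimal covering band is its complement: 360° − 325.974° = 34.026°.
Band runs from +146.964° eastward to -179.010°, crossing the antimeridian.

34.026°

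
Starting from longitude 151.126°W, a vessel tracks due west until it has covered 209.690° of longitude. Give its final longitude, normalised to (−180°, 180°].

Start at -151.126°; shift −209.690° → -360.816°.
-360.816° lies outside (−180°, 180°]; add 360° → -0.816°.

0.816°W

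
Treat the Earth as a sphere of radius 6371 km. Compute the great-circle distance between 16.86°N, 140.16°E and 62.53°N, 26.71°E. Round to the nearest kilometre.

9487 km

Δλ = 26.71 − 140.16 = -113.45°.
Δφ = 62.53 − 16.86 = 45.67°.
a = sin²(Δφ/2) + cos φ₁ · cos φ₂ · sin²(Δλ/2) = 0.459172.
c = 2·atan2(√a, √(1−a)) = 1.48905 rad → d = 6371·c ≈ 9486.73 km.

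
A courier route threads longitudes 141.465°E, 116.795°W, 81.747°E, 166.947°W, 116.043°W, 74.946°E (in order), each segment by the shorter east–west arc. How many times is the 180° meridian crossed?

Leg 1: +141.465° → -116.795°, shortest Δλ = 101.74° (east) — crosses 180°.
Leg 2: -116.795° → +81.747°, shortest Δλ = -161.458° (west) — crosses 180°.
Leg 3: +81.747° → -166.947°, shortest Δλ = 111.306° (east) — crosses 180°.
Leg 4: -166.947° → -116.043°, shortest Δλ = 50.904° (east) — does not cross 180°.
Leg 5: -116.043° → +74.946°, shortest Δλ = -169.011° (west) — crosses 180°.
Total crossings: 4.

4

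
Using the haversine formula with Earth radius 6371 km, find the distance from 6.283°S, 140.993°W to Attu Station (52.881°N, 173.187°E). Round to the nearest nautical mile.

4244 nmi

Δλ = 173.187 − -140.993 = 314.180°; wrapped into (−180°, 180°]: -45.820°.
Δφ = 52.881 − -6.283 = 59.164°.
a = sin²(Δφ/2) + cos φ₁ · cos φ₂ · sin²(Δλ/2) = 0.334611.
c = 2·atan2(√a, √(1−a)) = 1.23367 rad → d = 6371·c ≈ 7859.71 km ≈ 4243.90 nmi.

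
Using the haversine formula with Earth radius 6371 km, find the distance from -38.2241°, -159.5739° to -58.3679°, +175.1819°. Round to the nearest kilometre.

2881 km

Δλ = 175.1819 − -159.5739 = 334.7558°; wrapped into (−180°, 180°]: -25.2442°.
Δφ = -58.3679 − -38.2241 = -20.1438°.
a = sin²(Δφ/2) + cos φ₁ · cos φ₂ · sin²(Δλ/2) = 0.050258.
c = 2·atan2(√a, √(1−a)) = 0.45221 rad → d = 6371·c ≈ 2881.04 km.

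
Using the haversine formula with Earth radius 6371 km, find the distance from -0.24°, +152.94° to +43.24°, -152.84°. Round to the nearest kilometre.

Δλ = -152.84 − 152.94 = -305.78°; wrapped into (−180°, 180°]: 54.22°.
Δφ = 43.24 − -0.24 = 43.48°.
a = sin²(Δφ/2) + cos φ₁ · cos φ₂ · sin²(Δλ/2) = 0.288472.
c = 2·atan2(√a, √(1−a)) = 1.13398 rad → d = 6371·c ≈ 7224.59 km.

7225 km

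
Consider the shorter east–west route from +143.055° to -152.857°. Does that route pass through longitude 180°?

Yes

Naïve |-152.857 − 143.055| = 295.912° > 180°, so the shorter arc goes the other way round — across 180°.
Signed shortest Δλ = ((-152.857 − 143.055 + 180) mod 360) − 180 = 64.088°.
Going east by 64.088° from +143.055° passes through 180° before reaching -152.857°.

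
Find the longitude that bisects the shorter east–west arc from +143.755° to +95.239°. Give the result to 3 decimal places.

Signed shortest Δλ from +143.755° to +95.239° is -48.516°.
Midpoint longitude = +143.755° + (-48.516°)/2 = +143.755° − 24.258° = +119.497°.

+119.497°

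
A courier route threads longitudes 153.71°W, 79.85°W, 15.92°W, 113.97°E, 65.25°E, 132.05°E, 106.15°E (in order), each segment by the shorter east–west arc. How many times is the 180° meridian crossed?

0

Leg 1: -153.71° → -79.85°, shortest Δλ = 73.86° (east) — does not cross 180°.
Leg 2: -79.85° → -15.92°, shortest Δλ = 63.93° (east) — does not cross 180°.
Leg 3: -15.92° → +113.97°, shortest Δλ = 129.89° (east) — does not cross 180°.
Leg 4: +113.97° → +65.25°, shortest Δλ = -48.72° (west) — does not cross 180°.
Leg 5: +65.25° → +132.05°, shortest Δλ = 66.8° (east) — does not cross 180°.
Leg 6: +132.05° → +106.15°, shortest Δλ = -25.9° (west) — does not cross 180°.
Total crossings: 0.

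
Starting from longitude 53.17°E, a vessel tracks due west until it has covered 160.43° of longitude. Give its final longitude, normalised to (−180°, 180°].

107.26°W

Start at +53.17°; shift −160.43° → -107.26°.
-107.26° already lies in (−180°, 180°].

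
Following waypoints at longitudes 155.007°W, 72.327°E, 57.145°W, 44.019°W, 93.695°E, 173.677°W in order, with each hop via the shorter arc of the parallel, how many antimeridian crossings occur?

Leg 1: -155.007° → +72.327°, shortest Δλ = -132.666° (west) — crosses 180°.
Leg 2: +72.327° → -57.145°, shortest Δλ = -129.472° (west) — does not cross 180°.
Leg 3: -57.145° → -44.019°, shortest Δλ = 13.126° (east) — does not cross 180°.
Leg 4: -44.019° → +93.695°, shortest Δλ = 137.714° (east) — does not cross 180°.
Leg 5: +93.695° → -173.677°, shortest Δλ = 92.628° (east) — crosses 180°.
Total crossings: 2.

2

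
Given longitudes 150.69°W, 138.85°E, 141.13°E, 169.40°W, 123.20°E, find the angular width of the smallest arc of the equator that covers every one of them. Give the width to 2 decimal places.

86.11°

Sort the longitudes: -169.40°, -150.69°, +123.20°, +138.85°, +141.13°.
Eastward gaps between consecutive values (wrapping around): 18.71°, 273.89°, 15.65°, 2.28°, 49.47°.
Largest gap = 273.89° ⇒ minimal covering band is its complement: 360° − 273.89° = 86.11°.
Band runs from +123.20° eastward to -150.69°, crossing the antimeridian.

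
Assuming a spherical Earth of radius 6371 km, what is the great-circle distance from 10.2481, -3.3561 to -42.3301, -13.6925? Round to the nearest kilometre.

Δλ = -13.6925 − -3.3561 = -10.3364°.
Δφ = -42.3301 − 10.2481 = -52.5782°.
a = sin²(Δφ/2) + cos φ₁ · cos φ₂ · sin²(Δλ/2) = 0.202064.
c = 2·atan2(√a, √(1−a)) = 0.93245 rad → d = 6371·c ≈ 5940.61 km.

5941 km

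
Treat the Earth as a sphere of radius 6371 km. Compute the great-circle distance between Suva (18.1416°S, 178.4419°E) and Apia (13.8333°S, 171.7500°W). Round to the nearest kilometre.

Δλ = -171.7500 − 178.4419 = -350.1919°; wrapped into (−180°, 180°]: 9.8081°.
Δφ = -13.8333 − -18.1416 = 4.3083°.
a = sin²(Δφ/2) + cos φ₁ · cos φ₂ · sin²(Δλ/2) = 0.008156.
c = 2·atan2(√a, √(1−a)) = 0.18087 rad → d = 6371·c ≈ 1152.32 km.

1152 km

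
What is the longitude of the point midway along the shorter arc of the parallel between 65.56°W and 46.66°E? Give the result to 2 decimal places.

9.45°W

Signed shortest Δλ from -65.56° to +46.66° is +112.22°.
Midpoint longitude = -65.56° + (+112.22°)/2 = -65.56° + 56.11° = -9.45°.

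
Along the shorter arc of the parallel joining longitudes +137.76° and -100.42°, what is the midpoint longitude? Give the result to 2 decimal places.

Signed shortest Δλ from +137.76° to -100.42° is +121.82°.
Midpoint longitude = +137.76° + (+121.82°)/2 = +137.76° + 60.91° = +198.67°.
Normalise into (−180°, 180°]: -161.33°.
(The naïve average (+137.76 + -100.42)/2 = 18.67° is on the wrong side of the globe.)

-161.33°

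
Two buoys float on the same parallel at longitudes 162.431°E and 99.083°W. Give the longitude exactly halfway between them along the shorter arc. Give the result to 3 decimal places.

Signed shortest Δλ from +162.431° to -99.083° is +98.486°.
Midpoint longitude = +162.431° + (+98.486°)/2 = +162.431° + 49.243° = +211.674°.
Normalise into (−180°, 180°]: -148.326°.
(The naïve average (+162.431 + -99.083)/2 = 31.674° is on the wrong side of the globe.)

148.326°W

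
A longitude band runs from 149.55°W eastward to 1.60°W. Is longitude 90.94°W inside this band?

Band width going east from -149.55° to -1.60°: ((-1.60 − -149.55) mod 360) = 147.95°.
Offset of -90.94° east of the west edge: ((-90.94 − -149.55) mod 360) = 58.61°.
58.61° ≤ 147.95° ⇒ inside.

Yes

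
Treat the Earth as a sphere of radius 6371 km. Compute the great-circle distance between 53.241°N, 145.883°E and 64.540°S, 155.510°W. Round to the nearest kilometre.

Δλ = -155.510 − 145.883 = -301.393°; wrapped into (−180°, 180°]: 58.607°.
Δφ = -64.540 − 53.241 = -117.781°.
a = sin²(Δφ/2) + cos φ₁ · cos φ₂ · sin²(Δλ/2) = 0.794673.
c = 2·atan2(√a, √(1−a)) = 2.20105 rad → d = 6371·c ≈ 14022.86 km.

14023 km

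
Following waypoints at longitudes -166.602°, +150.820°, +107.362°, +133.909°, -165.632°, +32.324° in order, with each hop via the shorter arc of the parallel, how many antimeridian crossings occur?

Leg 1: -166.602° → +150.820°, shortest Δλ = -42.578° (west) — crosses 180°.
Leg 2: +150.820° → +107.362°, shortest Δλ = -43.458° (west) — does not cross 180°.
Leg 3: +107.362° → +133.909°, shortest Δλ = 26.547° (east) — does not cross 180°.
Leg 4: +133.909° → -165.632°, shortest Δλ = 60.459° (east) — crosses 180°.
Leg 5: -165.632° → +32.324°, shortest Δλ = -162.044° (west) — crosses 180°.
Total crossings: 3.

3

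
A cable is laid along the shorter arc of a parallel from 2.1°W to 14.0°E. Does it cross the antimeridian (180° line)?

No

Signed shortest Δλ = ((14.0 − -2.1 + 180) mod 360) − 180 = 16.1°.
Going east by 16.1° from -2.1° reaches +14.0° without touching 180°.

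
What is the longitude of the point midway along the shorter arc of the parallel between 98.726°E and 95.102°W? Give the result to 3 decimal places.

Signed shortest Δλ from +98.726° to -95.102° is +166.172°.
Midpoint longitude = +98.726° + (+166.172°)/2 = +98.726° + 83.086° = +181.812°.
Normalise into (−180°, 180°]: -178.188°.
(The naïve average (+98.726 + -95.102)/2 = 1.812° is on the wrong side of the globe.)

178.188°W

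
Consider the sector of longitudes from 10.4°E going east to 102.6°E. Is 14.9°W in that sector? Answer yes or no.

Band width going east from +10.4° to +102.6°: ((102.6 − 10.4) mod 360) = 92.2°.
Offset of -14.9° east of the west edge: ((-14.9 − 10.4) mod 360) = 334.7°.
334.7° > 92.2° ⇒ outside.

No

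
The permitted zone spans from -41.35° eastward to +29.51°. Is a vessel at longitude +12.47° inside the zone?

Band width going east from -41.35° to +29.51°: ((29.51 − -41.35) mod 360) = 70.86°.
Offset of +12.47° east of the west edge: ((12.47 − -41.35) mod 360) = 53.82°.
53.82° ≤ 70.86° ⇒ inside.

Yes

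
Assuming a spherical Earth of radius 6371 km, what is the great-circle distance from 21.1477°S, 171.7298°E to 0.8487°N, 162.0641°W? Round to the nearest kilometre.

3754 km

Δλ = -162.0641 − 171.7298 = -333.7939°; wrapped into (−180°, 180°]: 26.2061°.
Δφ = 0.8487 − -21.1477 = 21.9964°.
a = sin²(Δφ/2) + cos φ₁ · cos φ₂ · sin²(Δλ/2) = 0.084324.
c = 2·atan2(√a, √(1−a)) = 0.58926 rad → d = 6371·c ≈ 3754.18 km.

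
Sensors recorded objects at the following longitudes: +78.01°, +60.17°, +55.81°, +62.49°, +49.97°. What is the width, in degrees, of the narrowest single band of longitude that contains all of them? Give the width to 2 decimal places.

28.04°

Sort the longitudes: +49.97°, +55.81°, +60.17°, +62.49°, +78.01°.
Eastward gaps between consecutive values (wrapping around): 5.84°, 4.36°, 2.32°, 15.52°, 331.96°.
Largest gap = 331.96° ⇒ minimal covering band is its complement: 360° − 331.96° = 28.04°.
Band runs from +49.97° eastward to +78.01°.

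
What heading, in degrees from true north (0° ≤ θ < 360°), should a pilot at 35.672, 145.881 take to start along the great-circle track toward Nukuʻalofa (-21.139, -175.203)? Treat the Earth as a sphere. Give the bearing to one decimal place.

Δλ = -175.203 − 145.881 = -321.084°; wrapped into (−180°, 180°]: 38.916°.
θ = atan2( sin Δλ · cos φ₂ , cos φ₁ · sin φ₂ − sin φ₁ · cos φ₂ · cos Δλ )
  = atan2(0.58591, -0.71616) = 140.713° → normalised to [0°, 360°): 140.713°.

140.7°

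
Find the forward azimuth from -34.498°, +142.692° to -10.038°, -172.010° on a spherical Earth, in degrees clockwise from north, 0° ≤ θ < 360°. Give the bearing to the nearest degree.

Δλ = -172.010 − 142.692 = -314.702°; wrapped into (−180°, 180°]: 45.298°.
θ = atan2( sin Δλ · cos φ₂ , cos φ₁ · sin φ₂ − sin φ₁ · cos φ₂ · cos Δλ )
  = atan2(0.69989, 0.24865) = 70.441° → normalised to [0°, 360°): 70.441°.

70°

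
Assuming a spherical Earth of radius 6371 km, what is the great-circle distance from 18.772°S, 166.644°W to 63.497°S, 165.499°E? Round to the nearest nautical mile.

Δλ = 165.499 − -166.644 = 332.143°; wrapped into (−180°, 180°]: -27.857°.
Δφ = -63.497 − -18.772 = -44.725°.
a = sin²(Δφ/2) + cos φ₁ · cos φ₂ · sin²(Δλ/2) = 0.169235.
c = 2·atan2(√a, √(1−a)) = 0.84794 rad → d = 6371·c ≈ 5402.21 km ≈ 2916.96 nmi.

2917 nmi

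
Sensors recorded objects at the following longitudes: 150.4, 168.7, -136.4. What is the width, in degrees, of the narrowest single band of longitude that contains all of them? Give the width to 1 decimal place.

73.2°

Sort the longitudes: -136.4°, +150.4°, +168.7°.
Eastward gaps between consecutive values (wrapping around): 286.8°, 18.3°, 54.9°.
Largest gap = 286.8° ⇒ minimal covering band is its complement: 360° − 286.8° = 73.2°.
Band runs from +150.4° eastward to -136.4°, crossing the antimeridian.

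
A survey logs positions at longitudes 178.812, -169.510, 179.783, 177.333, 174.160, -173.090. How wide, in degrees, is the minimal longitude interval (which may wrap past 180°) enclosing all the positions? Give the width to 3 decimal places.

16.330°

Sort the longitudes: -173.090°, -169.510°, +174.160°, +177.333°, +178.812°, +179.783°.
Eastward gaps between consecutive values (wrapping around): 3.580°, 343.670°, 3.173°, 1.479°, 0.971°, 7.127°.
Largest gap = 343.670° ⇒ minimal covering band is its complement: 360° − 343.670° = 16.330°.
Band runs from +174.160° eastward to -169.510°, crossing the antimeridian.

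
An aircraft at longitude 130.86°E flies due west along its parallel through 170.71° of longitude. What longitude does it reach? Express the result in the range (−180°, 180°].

Start at +130.86°; shift −170.71° → -39.85°.
-39.85° already lies in (−180°, 180°].

39.85°W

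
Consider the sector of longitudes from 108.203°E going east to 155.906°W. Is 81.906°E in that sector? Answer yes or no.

No

Band width going east from +108.203° to -155.906°: ((-155.906 − 108.203) mod 360) = 95.891°.
Offset of +81.906° east of the west edge: ((81.906 − 108.203) mod 360) = 333.703°.
333.703° > 95.891° ⇒ outside.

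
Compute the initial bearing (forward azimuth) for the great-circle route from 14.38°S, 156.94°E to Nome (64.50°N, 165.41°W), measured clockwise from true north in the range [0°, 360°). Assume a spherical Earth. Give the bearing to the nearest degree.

15°

Δλ = -165.41 − 156.94 = -322.35°; wrapped into (−180°, 180°]: 37.65°.
θ = atan2( sin Δλ · cos φ₂ , cos φ₁ · sin φ₂ − sin φ₁ · cos φ₂ · cos Δλ )
  = atan2(0.26297, 0.95896) = 15.335° → normalised to [0°, 360°): 15.335°.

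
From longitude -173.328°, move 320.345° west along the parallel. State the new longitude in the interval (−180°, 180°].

Start at -173.328°; shift −320.345° → -493.673°.
-493.673° lies outside (−180°, 180°]; add 360° → -133.673°.

-133.673°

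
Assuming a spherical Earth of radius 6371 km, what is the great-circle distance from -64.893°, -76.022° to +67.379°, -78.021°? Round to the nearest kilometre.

14709 km

Δλ = -78.021 − -76.022 = -1.999°.
Δφ = 67.379 − -64.893 = 132.272°.
a = sin²(Δφ/2) + cos φ₁ · cos φ₂ · sin²(Δλ/2) = 0.836375.
c = 2·atan2(√a, √(1−a)) = 2.30872 rad → d = 6371·c ≈ 14708.83 km.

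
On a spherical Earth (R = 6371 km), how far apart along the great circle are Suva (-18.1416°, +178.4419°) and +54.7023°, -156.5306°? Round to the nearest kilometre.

8441 km

Δλ = -156.5306 − 178.4419 = -334.9725°; wrapped into (−180°, 180°]: 25.0275°.
Δφ = 54.7023 − -18.1416 = 72.8439°.
a = sin²(Δφ/2) + cos φ₁ · cos φ₂ · sin²(Δλ/2) = 0.378291.
c = 2·atan2(√a, √(1−a)) = 1.32491 rad → d = 6371·c ≈ 8440.99 km.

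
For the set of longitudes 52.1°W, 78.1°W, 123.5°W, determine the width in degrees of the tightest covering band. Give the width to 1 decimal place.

71.4°

Sort the longitudes: -123.5°, -78.1°, -52.1°.
Eastward gaps between consecutive values (wrapping around): 45.4°, 26.0°, 288.6°.
Largest gap = 288.6° ⇒ minimal covering band is its complement: 360° − 288.6° = 71.4°.
Band runs from -123.5° eastward to -52.1°.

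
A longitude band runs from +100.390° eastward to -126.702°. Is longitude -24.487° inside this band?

Band width going east from +100.390° to -126.702°: ((-126.702 − 100.390) mod 360) = 132.908°.
Offset of -24.487° east of the west edge: ((-24.487 − 100.390) mod 360) = 235.123°.
235.123° > 132.908° ⇒ outside.

No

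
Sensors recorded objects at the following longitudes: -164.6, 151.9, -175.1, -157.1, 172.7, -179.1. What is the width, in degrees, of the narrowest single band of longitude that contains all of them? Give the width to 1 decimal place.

Sort the longitudes: -179.1°, -175.1°, -164.6°, -157.1°, +151.9°, +172.7°.
Eastward gaps between consecutive values (wrapping around): 4.0°, 10.5°, 7.5°, 309.0°, 20.8°, 8.2°.
Largest gap = 309.0° ⇒ minimal covering band is its complement: 360° − 309.0° = 51.0°.
Band runs from +151.9° eastward to -157.1°, crossing the antimeridian.

51.0°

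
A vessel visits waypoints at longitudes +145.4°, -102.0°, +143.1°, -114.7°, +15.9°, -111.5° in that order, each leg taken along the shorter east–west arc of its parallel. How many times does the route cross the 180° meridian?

Leg 1: +145.4° → -102.0°, shortest Δλ = 112.6° (east) — crosses 180°.
Leg 2: -102.0° → +143.1°, shortest Δλ = -114.9° (west) — crosses 180°.
Leg 3: +143.1° → -114.7°, shortest Δλ = 102.2° (east) — crosses 180°.
Leg 4: -114.7° → +15.9°, shortest Δλ = 130.6° (east) — does not cross 180°.
Leg 5: +15.9° → -111.5°, shortest Δλ = -127.4° (west) — does not cross 180°.
Total crossings: 3.

3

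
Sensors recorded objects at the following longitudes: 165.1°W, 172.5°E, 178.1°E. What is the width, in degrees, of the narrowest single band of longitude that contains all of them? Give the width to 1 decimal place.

Sort the longitudes: -165.1°, +172.5°, +178.1°.
Eastward gaps between consecutive values (wrapping around): 337.6°, 5.6°, 16.8°.
Largest gap = 337.6° ⇒ minimal covering band is its complement: 360° − 337.6° = 22.4°.
Band runs from +172.5° eastward to -165.1°, crossing the antimeridian.

22.4°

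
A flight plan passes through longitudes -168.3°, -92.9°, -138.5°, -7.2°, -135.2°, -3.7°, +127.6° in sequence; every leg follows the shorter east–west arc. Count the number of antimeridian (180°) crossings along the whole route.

0

Leg 1: -168.3° → -92.9°, shortest Δλ = 75.4° (east) — does not cross 180°.
Leg 2: -92.9° → -138.5°, shortest Δλ = -45.6° (west) — does not cross 180°.
Leg 3: -138.5° → -7.2°, shortest Δλ = 131.3° (east) — does not cross 180°.
Leg 4: -7.2° → -135.2°, shortest Δλ = -128.0° (west) — does not cross 180°.
Leg 5: -135.2° → -3.7°, shortest Δλ = 131.5° (east) — does not cross 180°.
Leg 6: -3.7° → +127.6°, shortest Δλ = 131.3° (east) — does not cross 180°.
Total crossings: 0.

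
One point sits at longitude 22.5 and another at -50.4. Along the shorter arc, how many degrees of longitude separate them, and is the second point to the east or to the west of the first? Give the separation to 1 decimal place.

Raw difference: -50.4 − 22.5 = -72.9°.
Normalise into (−180°, 180°]: -72.9° stays -72.9°.
Negative ⇒ the second point lies to the west; separation 72.9°.

72.9° west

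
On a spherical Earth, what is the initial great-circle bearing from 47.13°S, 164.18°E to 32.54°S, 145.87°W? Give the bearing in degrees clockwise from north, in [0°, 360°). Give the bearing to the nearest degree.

87°

Δλ = -145.87 − 164.18 = -310.05°; wrapped into (−180°, 180°]: 49.95°.
θ = atan2( sin Δλ · cos φ₂ , cos φ₁ · sin φ₂ − sin φ₁ · cos φ₂ · cos Δλ )
  = atan2(0.64531, 0.03161) = 87.196° → normalised to [0°, 360°): 87.196°.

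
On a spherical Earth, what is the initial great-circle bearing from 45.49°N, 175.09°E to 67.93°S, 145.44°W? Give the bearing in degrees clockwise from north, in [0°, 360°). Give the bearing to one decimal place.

164.4°

Δλ = -145.44 − 175.09 = -320.53°; wrapped into (−180°, 180°]: 39.47°.
θ = atan2( sin Δλ · cos φ₂ , cos φ₁ · sin φ₂ − sin φ₁ · cos φ₂ · cos Δλ )
  = atan2(0.23885, -0.85651) = 164.418° → normalised to [0°, 360°): 164.418°.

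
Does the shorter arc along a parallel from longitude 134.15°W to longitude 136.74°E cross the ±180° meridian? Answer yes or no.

Naïve |136.74 − -134.15| = 270.89° > 180°, so the shorter arc goes the other way round — across 180°.
Signed shortest Δλ = ((136.74 − -134.15 + 180) mod 360) − 180 = -89.11°.
Going west by 89.11° from -134.15° passes through 180° before reaching +136.74°.

Yes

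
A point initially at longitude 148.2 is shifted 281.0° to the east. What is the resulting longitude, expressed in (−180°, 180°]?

+69.2°

Start at +148.2°; shift +281.0° → +429.2°.
+429.2° lies outside (−180°, 180°]; subtract 360° → +69.2°.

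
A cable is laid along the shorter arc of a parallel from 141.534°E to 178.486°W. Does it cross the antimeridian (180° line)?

Naïve |-178.486 − 141.534| = 320.02° > 180°, so the shorter arc goes the other way round — across 180°.
Signed shortest Δλ = ((-178.486 − 141.534 + 180) mod 360) − 180 = 39.98°.
Going east by 39.98° from +141.534° passes through 180° before reaching -178.486°.

Yes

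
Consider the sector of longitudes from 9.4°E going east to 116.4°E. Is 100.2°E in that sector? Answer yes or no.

Band width going east from +9.4° to +116.4°: ((116.4 − 9.4) mod 360) = 107.0°.
Offset of +100.2° east of the west edge: ((100.2 − 9.4) mod 360) = 90.8°.
90.8° ≤ 107.0° ⇒ inside.

Yes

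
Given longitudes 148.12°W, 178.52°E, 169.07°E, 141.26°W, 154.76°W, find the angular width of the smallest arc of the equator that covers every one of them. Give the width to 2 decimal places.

49.67°

Sort the longitudes: -154.76°, -148.12°, -141.26°, +169.07°, +178.52°.
Eastward gaps between consecutive values (wrapping around): 6.64°, 6.86°, 310.33°, 9.45°, 26.72°.
Largest gap = 310.33° ⇒ minimal covering band is its complement: 360° − 310.33° = 49.67°.
Band runs from +169.07° eastward to -141.26°, crossing the antimeridian.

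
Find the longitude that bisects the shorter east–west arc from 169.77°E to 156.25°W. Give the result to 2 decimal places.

173.24°W

Signed shortest Δλ from +169.77° to -156.25° is +33.98°.
Midpoint longitude = +169.77° + (+33.98°)/2 = +169.77° + 16.99° = +186.76°.
Normalise into (−180°, 180°]: -173.24°.
(The naïve average (+169.77 + -156.25)/2 = 6.76° is on the wrong side of the globe.)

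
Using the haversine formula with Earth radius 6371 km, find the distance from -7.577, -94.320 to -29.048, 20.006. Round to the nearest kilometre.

Δλ = 20.006 − -94.320 = 114.326°.
Δφ = -29.048 − -7.577 = -21.471°.
a = sin²(Δφ/2) + cos φ₁ · cos φ₂ · sin²(Δλ/2) = 0.646473.
c = 2·atan2(√a, √(1−a)) = 1.86810 rad → d = 6371·c ≈ 11901.68 km.

11902 km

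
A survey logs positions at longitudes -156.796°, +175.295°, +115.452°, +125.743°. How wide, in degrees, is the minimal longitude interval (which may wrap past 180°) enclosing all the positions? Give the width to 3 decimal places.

Sort the longitudes: -156.796°, +115.452°, +125.743°, +175.295°.
Eastward gaps between consecutive values (wrapping around): 272.248°, 10.291°, 49.552°, 27.909°.
Largest gap = 272.248° ⇒ minimal covering band is its complement: 360° − 272.248° = 87.752°.
Band runs from +115.452° eastward to -156.796°, crossing the antimeridian.

87.752°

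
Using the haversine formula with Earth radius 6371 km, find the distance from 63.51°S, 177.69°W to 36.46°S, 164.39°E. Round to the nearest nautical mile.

1751 nmi

Δλ = 164.39 − -177.69 = 342.08°; wrapped into (−180°, 180°]: -17.92°.
Δφ = -36.46 − -63.51 = 27.05°.
a = sin²(Δφ/2) + cos φ₁ · cos φ₂ · sin²(Δλ/2) = 0.063397.
c = 2·atan2(√a, √(1−a)) = 0.50905 rad → d = 6371·c ≈ 3243.18 km ≈ 1751.17 nmi.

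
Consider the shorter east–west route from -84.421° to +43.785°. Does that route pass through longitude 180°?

Signed shortest Δλ = ((43.785 − -84.421 + 180) mod 360) − 180 = 128.206°.
Going east by 128.206° from -84.421° reaches +43.785° without touching 180°.

No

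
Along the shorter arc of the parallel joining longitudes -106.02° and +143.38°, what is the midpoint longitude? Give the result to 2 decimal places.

-161.32°

Signed shortest Δλ from -106.02° to +143.38° is -110.60°.
Midpoint longitude = -106.02° + (-110.60°)/2 = -106.02° − 55.30° = -161.32°.
(The naïve average (-106.02 + +143.38)/2 = 18.68° is on the wrong side of the globe.)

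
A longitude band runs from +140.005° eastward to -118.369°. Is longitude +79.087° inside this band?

Band width going east from +140.005° to -118.369°: ((-118.369 − 140.005) mod 360) = 101.626°.
Offset of +79.087° east of the west edge: ((79.087 − 140.005) mod 360) = 299.082°.
299.082° > 101.626° ⇒ outside.

No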